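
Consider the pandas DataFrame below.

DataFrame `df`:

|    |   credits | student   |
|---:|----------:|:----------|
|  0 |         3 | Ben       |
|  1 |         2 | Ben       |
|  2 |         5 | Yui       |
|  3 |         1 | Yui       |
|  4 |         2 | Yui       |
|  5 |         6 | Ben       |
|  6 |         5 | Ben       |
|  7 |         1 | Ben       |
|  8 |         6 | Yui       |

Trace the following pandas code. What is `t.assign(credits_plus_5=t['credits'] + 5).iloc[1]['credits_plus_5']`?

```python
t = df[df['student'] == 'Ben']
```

7

filter rows where student == 'Ben':
   credits student
0        3     Ben
1        2     Ben
5        6     Ben
6        5     Ben
7        1     Ben
add column credits_plus_5 = t['credits'] + 5:
   credits student  credits_plus_5
0        3     Ben               8
1        2     Ben               7
5        6     Ben              11
6        5     Ben              10
7        1     Ben               6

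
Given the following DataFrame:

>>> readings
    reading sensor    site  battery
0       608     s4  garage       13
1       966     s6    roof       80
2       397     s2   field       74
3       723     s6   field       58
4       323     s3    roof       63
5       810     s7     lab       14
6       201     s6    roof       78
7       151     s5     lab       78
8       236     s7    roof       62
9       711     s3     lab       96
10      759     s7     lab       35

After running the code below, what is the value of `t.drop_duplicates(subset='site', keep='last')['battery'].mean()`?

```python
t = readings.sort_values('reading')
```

41.25

sort by reading:
    reading sensor    site  battery
7       151     s5     lab       78
6       201     s6    roof       78
8       236     s7    roof       62
4       323     s3    roof       63
2       397     s2   field       74
0       608     s4  garage       13
9       711     s3     lab       96
3       723     s6   field       58
10      759     s7     lab       35
5       810     s7     lab       14
1       966     s6    roof       80
drop duplicate site (keep=last):
   reading sensor    site  battery
0      608     s4  garage       13
3      723     s6   field       58
5      810     s7     lab       14
1      966     s6    roof       80
Taking the mean of column 'battery' gives 41.25.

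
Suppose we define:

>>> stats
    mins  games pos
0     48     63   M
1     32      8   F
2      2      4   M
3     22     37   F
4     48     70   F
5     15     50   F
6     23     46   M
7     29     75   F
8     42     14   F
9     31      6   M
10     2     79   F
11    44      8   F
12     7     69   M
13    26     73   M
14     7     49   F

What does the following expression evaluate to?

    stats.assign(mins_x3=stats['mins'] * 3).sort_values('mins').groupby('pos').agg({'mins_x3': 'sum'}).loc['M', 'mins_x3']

411

add column mins_x3 = stats['mins'] * 3:
    mins  games pos  mins_x3
0     48     63   M      144
1     32      8   F       96
2      2      4   M        6
3     22     37   F       66
4     48     70   F      144
5     15     50   F       45
6     23     46   M       69
7     29     75   F       87
8     42     14   F      126
9     31      6   M       93
10     2     79   F        6
11    44      8   F      132
12     7     69   M       21
13    26     73   M       78
14     7     49   F       21
sort by mins:
    mins  games pos  mins_x3
2      2      4   M        6
10     2     79   F        6
12     7     69   M       21
14     7     49   F       21
5     15     50   F       45
3     22     37   F       66
6     23     46   M       69
13    26     73   M       78
7     29     75   F       87
9     31      6   M       93
1     32      8   F       96
8     42     14   F      126
11    44      8   F      132
0     48     63   M      144
4     48     70   F      144
group by pos, sum of mins_x3:
     mins_x3
pos         
F        723
M        411
Reading off the value at row 'M', column 'mins_x3', we get 411.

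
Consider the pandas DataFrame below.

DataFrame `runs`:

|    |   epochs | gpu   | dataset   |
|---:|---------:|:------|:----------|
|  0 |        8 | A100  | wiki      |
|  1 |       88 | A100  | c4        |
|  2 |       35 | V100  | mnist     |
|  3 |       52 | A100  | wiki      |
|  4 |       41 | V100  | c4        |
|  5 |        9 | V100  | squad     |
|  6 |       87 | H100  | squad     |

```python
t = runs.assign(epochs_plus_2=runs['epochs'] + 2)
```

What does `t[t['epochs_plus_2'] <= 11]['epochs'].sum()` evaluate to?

add column epochs_plus_2 = runs['epochs'] + 2:
   epochs   gpu dataset  epochs_plus_2
0       8  A100    wiki             10
1      88  A100      c4             90
2      35  V100   mnist             37
3      52  A100    wiki             54
4      41  V100      c4             43
5       9  V100   squad             11
6      87  H100   squad             89
filter rows where epochs_plus_2 <= 11:
   epochs   gpu dataset  epochs_plus_2
0       8  A100    wiki             10
5       9  V100   squad             11
So sum() = 17.

17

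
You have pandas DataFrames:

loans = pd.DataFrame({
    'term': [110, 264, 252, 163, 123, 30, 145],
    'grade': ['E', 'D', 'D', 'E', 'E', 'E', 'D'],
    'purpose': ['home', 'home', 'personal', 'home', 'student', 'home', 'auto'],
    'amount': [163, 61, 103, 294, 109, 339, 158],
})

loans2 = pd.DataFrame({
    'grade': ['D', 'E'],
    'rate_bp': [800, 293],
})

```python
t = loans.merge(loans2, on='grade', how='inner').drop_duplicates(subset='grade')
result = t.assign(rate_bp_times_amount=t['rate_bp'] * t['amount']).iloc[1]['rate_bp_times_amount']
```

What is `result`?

merge on 'grade' (how='inner') → 7 rows:
   term grade   purpose  amount  rate_bp
0   110     E      home     163      293
1   264     D      home      61      800
2   252     D  personal     103      800
3   163     E      home     294      293
4   123     E   student     109      293
5    30     E      home     339      293
6   145     D      auto     158      800
drop duplicate grade (keep=first):
   term grade purpose  amount  rate_bp
0   110     E    home     163      293
1   264     D    home      61      800
add column rate_bp_times_amount = t['rate_bp'] * t['amount']:
   term grade purpose  amount  rate_bp  rate_bp_times_amount
0   110     E    home     163      293                 47759
1   264     D    home      61      800                 48800
The value at position 1, column 'rate_bp_times_amount' is 48800.

48800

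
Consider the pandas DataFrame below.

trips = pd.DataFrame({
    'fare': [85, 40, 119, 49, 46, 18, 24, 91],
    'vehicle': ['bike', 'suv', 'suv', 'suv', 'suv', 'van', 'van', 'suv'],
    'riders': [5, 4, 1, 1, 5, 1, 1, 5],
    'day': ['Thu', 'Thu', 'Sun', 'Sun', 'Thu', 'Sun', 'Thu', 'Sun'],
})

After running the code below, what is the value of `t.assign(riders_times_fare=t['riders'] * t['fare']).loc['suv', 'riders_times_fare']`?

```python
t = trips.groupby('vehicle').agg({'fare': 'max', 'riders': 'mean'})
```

group by vehicle: max(fare), mean(riders):
         fare  riders
vehicle              
bike       85     5.0
suv       119     3.2
van        24     1.0
add column riders_times_fare = t['riders'] * t['fare']:
         fare  riders  riders_times_fare
vehicle                                 
bike       85     5.0              425.0
suv       119     3.2              380.8
van        24     1.0               24.0
Taking the value at row 'suv', column 'riders_times_fare' gives 380.8.

380.8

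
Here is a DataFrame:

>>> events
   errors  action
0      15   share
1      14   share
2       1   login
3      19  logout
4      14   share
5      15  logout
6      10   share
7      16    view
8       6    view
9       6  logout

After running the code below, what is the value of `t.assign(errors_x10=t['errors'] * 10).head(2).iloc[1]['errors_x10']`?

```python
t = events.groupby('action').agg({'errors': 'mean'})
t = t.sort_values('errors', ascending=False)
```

132.5

group by action, mean of errors:
           errors
action           
login    1.000000
logout  13.333333
share   13.250000
view    11.000000
sort by errors descending:
           errors
action           
logout  13.333333
share   13.250000
view    11.000000
login    1.000000
add column errors_x10 = t['errors'] * 10:
           errors  errors_x10
action                       
logout  13.333333  133.333333
share   13.250000  132.500000
view    11.000000  110.000000
login    1.000000   10.000000
take first 2 rows:
           errors  errors_x10
action                       
logout  13.333333  133.333333
share   13.250000  132.500000
So iloc[1]['errors_x10'] = 132.5.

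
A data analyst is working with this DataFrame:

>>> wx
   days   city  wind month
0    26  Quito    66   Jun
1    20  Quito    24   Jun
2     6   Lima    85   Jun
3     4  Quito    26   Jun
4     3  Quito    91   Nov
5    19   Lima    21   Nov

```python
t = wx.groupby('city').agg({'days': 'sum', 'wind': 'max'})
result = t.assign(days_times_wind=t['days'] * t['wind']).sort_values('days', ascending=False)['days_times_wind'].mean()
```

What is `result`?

group by city: sum(days), max(wind):
       days  wind
city             
Lima     25    85
Quito    53    91
add column days_times_wind = t['days'] * t['wind']:
       days  wind  days_times_wind
city                              
Lima     25    85             2125
Quito    53    91             4823
sort by days descending:
       days  wind  days_times_wind
city                              
Quito    53    91             4823
Lima     25    85             2125

3474.0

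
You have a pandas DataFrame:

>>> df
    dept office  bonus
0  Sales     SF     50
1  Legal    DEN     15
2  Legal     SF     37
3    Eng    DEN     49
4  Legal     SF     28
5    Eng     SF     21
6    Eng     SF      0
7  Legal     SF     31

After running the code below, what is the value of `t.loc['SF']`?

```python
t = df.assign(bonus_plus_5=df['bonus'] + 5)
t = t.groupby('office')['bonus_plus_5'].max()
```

55

add column bonus_plus_5 = df['bonus'] + 5:
    dept office  bonus  bonus_plus_5
0  Sales     SF     50            55
1  Legal    DEN     15            20
2  Legal     SF     37            42
3    Eng    DEN     49            54
4  Legal     SF     28            33
5    Eng     SF     21            26
6    Eng     SF      0             5
7  Legal     SF     31            36
group by office, max of bonus_plus_5:
office
DEN    54
SF     55
Name: bonus_plus_5, dtype: int64
Then the value at index 'SF': 55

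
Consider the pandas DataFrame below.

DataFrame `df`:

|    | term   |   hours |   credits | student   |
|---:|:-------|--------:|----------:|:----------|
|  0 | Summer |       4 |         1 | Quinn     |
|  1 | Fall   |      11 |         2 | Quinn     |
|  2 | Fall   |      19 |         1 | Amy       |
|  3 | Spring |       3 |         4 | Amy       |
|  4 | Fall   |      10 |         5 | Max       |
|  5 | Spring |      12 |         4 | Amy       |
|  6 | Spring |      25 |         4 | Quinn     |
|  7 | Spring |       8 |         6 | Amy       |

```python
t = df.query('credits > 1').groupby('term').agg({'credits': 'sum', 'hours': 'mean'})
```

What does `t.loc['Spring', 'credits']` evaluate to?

filter rows where credits > 1:
     term  hours  credits student
1    Fall     11        2   Quinn
3  Spring      3        4     Amy
4    Fall     10        5     Max
5  Spring     12        4     Amy
6  Spring     25        4   Quinn
7  Spring      8        6     Amy
group by term: sum(credits), mean(hours):
        credits  hours
term                  
Fall          7   10.5
Spring       18   12.0
value at row 'Spring', column 'credits' → 18

18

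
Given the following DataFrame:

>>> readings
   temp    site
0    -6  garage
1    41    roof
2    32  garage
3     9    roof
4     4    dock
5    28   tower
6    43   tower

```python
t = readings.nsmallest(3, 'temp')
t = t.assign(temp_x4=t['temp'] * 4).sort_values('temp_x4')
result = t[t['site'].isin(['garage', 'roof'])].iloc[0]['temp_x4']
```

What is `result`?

-24

take 3 rows with smallest temp:
   temp    site
0    -6  garage
4     4    dock
3     9    roof
add column temp_x4 = t['temp'] * 4:
   temp    site  temp_x4
0    -6  garage      -24
4     4    dock       16
3     9    roof       36
sort by temp_x4:
   temp    site  temp_x4
0    -6  garage      -24
4     4    dock       16
3     9    roof       36
filter rows where site in ['garage', 'roof']:
   temp    site  temp_x4
0    -6  garage      -24
3     9    roof       36
Finally, value at position 0, column 'temp_x4' = -24.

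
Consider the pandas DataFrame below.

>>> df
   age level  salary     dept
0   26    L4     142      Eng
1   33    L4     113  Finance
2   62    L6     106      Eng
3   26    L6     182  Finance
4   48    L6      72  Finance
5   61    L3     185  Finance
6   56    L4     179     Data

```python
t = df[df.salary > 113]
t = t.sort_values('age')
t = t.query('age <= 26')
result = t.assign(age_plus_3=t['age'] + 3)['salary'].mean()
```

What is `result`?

filter rows where salary > 113:
   age level  salary     dept
0   26    L4     142      Eng
3   26    L6     182  Finance
5   61    L3     185  Finance
6   56    L4     179     Data
sort by age:
   age level  salary     dept
0   26    L4     142      Eng
3   26    L6     182  Finance
6   56    L4     179     Data
5   61    L3     185  Finance
filter rows where age <= 26:
   age level  salary     dept
0   26    L4     142      Eng
3   26    L6     182  Finance
add column age_plus_3 = t['age'] + 3:
   age level  salary     dept  age_plus_3
0   26    L4     142      Eng          29
3   26    L6     182  Finance          29
Finally, mean of column 'salary' = 162.0.

162.0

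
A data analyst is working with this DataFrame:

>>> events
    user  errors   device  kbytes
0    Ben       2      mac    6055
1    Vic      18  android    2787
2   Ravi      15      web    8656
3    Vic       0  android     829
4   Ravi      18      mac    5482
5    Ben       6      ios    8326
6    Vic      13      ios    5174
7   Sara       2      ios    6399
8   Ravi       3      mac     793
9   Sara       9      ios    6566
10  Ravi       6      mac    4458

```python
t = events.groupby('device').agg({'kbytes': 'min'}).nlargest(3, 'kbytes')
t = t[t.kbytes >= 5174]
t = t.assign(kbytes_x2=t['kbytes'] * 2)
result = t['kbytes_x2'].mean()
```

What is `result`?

group by device, min of kbytes:
         kbytes
device         
android     829
ios        5174
mac         793
web        8656
take 3 rows with largest kbytes:
         kbytes
device         
web        8656
ios        5174
android     829
filter rows where kbytes >= 5174:
        kbytes
device        
web       8656
ios       5174
add column kbytes_x2 = t['kbytes'] * 2:
        kbytes  kbytes_x2
device                   
web       8656      17312
ios       5174      10348
Finally, mean of column 'kbytes_x2' = 13830.0.

13830.0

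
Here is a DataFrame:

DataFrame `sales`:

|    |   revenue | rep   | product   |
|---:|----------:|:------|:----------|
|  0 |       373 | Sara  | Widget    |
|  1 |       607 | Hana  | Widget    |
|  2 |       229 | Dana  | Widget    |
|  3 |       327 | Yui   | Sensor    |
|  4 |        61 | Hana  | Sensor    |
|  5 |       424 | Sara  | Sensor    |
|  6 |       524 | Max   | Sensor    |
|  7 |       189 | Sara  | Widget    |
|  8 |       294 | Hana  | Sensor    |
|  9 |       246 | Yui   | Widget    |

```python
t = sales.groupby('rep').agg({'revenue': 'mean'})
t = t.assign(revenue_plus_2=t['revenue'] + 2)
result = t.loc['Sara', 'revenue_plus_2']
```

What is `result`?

group by rep, mean of revenue:
         revenue
rep             
Dana  229.000000
Hana  320.666667
Max   524.000000
Sara  328.666667
Yui   286.500000
add column revenue_plus_2 = t['revenue'] + 2:
         revenue  revenue_plus_2
rep                             
Dana  229.000000      231.000000
Hana  320.666667      322.666667
Max   524.000000      526.000000
Sara  328.666667      330.666667
Yui   286.500000      288.500000

330.666666667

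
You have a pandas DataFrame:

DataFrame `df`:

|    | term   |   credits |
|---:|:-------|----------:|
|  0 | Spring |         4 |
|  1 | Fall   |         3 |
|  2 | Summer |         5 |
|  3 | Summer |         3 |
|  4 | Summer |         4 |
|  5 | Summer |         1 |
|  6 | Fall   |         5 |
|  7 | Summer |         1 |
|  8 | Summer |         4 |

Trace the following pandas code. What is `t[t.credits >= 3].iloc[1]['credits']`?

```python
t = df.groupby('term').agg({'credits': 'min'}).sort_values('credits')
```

group by term, min of credits:
        credits
term           
Fall          3
Spring        4
Summer        1
sort by credits:
        credits
term           
Summer        1
Fall          3
Spring        4
filter rows where credits >= 3:
        credits
term           
Fall          3
Spring        4
Hence 4.

4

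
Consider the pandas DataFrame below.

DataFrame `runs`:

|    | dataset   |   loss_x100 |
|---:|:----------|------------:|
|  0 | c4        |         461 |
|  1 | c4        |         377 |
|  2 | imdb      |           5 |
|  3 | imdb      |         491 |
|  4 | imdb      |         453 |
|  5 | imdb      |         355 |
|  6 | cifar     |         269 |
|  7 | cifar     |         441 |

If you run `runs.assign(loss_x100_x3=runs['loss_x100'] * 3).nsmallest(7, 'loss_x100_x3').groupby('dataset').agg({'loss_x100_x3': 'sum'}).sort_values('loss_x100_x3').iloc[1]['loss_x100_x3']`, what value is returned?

2439

add column loss_x100_x3 = runs['loss_x100'] * 3:
  dataset  loss_x100  loss_x100_x3
0      c4        461          1383
1      c4        377          1131
2    imdb          5            15
3    imdb        491          1473
4    imdb        453          1359
5    imdb        355          1065
6   cifar        269           807
7   cifar        441          1323
take 7 rows with smallest loss_x100_x3:
  dataset  loss_x100  loss_x100_x3
2    imdb          5            15
6   cifar        269           807
5    imdb        355          1065
1      c4        377          1131
7   cifar        441          1323
4    imdb        453          1359
0      c4        461          1383
group by dataset, sum of loss_x100_x3:
         loss_x100_x3
dataset              
c4               2514
cifar            2130
imdb             2439
sort by loss_x100_x3:
         loss_x100_x3
dataset              
cifar            2130
imdb             2439
c4               2514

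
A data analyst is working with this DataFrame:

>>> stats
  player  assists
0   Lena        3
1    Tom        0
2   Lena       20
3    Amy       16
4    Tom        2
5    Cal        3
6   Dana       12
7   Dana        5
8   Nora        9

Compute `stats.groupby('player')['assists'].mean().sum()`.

49.0

group by player, mean of assists:
player
Amy     16.0
Cal      3.0
Dana     8.5
Lena    11.5
Nora     9.0
Tom      1.0
Name: assists, dtype: float64
So sum() = 49.0.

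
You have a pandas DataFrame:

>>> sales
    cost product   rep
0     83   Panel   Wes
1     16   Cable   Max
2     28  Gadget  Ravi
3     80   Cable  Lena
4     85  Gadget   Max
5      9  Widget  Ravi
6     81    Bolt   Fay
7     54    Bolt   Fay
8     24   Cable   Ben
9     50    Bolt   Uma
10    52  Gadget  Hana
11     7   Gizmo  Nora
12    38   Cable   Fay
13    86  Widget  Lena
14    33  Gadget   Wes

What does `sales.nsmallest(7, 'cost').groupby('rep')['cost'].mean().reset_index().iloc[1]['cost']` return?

38.0

take 7 rows with smallest cost:
    cost product   rep
11     7   Gizmo  Nora
5      9  Widget  Ravi
1     16   Cable   Max
8     24   Cable   Ben
2     28  Gadget  Ravi
14    33  Gadget   Wes
12    38   Cable   Fay
group by rep, mean of cost:
rep
Ben     24.0
Fay     38.0
Max     16.0
Nora     7.0
Ravi    18.5
Wes     33.0
Name: cost, dtype: float64
reset_index():
    rep  cost
0   Ben  24.0
1   Fay  38.0
2   Max  16.0
3  Nora   7.0
4  Ravi  18.5
5   Wes  33.0
The value at position 1, column 'cost' is 38.0.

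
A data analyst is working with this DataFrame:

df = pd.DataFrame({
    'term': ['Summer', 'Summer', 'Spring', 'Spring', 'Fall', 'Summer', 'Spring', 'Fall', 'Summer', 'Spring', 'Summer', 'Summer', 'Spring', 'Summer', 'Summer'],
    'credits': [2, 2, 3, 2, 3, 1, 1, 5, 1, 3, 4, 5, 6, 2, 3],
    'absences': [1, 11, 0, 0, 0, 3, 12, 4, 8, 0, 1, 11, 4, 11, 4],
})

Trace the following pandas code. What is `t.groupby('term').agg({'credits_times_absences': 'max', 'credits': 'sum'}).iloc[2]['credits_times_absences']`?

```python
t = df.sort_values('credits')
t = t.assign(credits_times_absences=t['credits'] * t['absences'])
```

55

sort by credits:
      term  credits  absences
5   Summer        1         3
6   Spring        1        12
8   Summer        1         8
0   Summer        2         1
1   Summer        2        11
3   Spring        2         0
13  Summer        2        11
2   Spring        3         0
4     Fall        3         0
9   Spring        3         0
14  Summer        3         4
10  Summer        4         1
7     Fall        5         4
11  Summer        5        11
12  Spring        6         4
add column credits_times_absences = t['credits'] * t['absences']:
      term  credits  absences  credits_times_absences
5   Summer        1         3                       3
6   Spring        1        12                      12
8   Summer        1         8                       8
0   Summer        2         1                       2
1   Summer        2        11                      22
3   Spring        2         0                       0
13  Summer        2        11                      22
2   Spring        3         0                       0
4     Fall        3         0                       0
9   Spring        3         0                       0
14  Summer        3         4                      12
10  Summer        4         1                       4
7     Fall        5         4                      20
11  Summer        5        11                      55
12  Spring        6         4                      24
group by term: max(credits_times_absences), sum(credits):
        credits_times_absences  credits
term                                   
Fall                        20        8
Spring                      24       15
Summer                      55       20
Then the value at position 2, column 'credits_times_absences': 55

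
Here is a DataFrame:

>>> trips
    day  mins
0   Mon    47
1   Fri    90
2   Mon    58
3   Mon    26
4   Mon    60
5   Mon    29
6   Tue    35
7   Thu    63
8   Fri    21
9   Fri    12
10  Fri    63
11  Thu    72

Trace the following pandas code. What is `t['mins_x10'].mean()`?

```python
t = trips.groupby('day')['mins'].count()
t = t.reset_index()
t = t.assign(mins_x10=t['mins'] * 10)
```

group by day, count of mins:
day
Fri    4
Mon    5
Thu    2
Tue    1
Name: mins, dtype: int64
reset_index():
   day  mins
0  Fri     4
1  Mon     5
2  Thu     2
3  Tue     1
add column mins_x10 = t['mins'] * 10:
   day  mins  mins_x10
0  Fri     4        40
1  Mon     5        50
2  Thu     2        20
3  Tue     1        10

30.0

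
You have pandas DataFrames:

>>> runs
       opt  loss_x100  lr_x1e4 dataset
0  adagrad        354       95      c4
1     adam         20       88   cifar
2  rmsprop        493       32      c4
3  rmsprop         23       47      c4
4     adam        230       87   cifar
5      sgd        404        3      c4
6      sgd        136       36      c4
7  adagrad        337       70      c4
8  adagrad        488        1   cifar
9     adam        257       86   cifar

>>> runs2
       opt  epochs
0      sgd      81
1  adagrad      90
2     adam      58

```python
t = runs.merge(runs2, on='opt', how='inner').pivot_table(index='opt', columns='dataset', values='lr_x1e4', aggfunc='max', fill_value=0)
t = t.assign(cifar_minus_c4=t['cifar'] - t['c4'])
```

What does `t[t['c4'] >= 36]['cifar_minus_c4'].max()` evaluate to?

merge on 'opt' (how='inner') → 8 rows:
       opt  loss_x100  lr_x1e4 dataset  epochs
0  adagrad        354       95      c4      90
1     adam         20       88   cifar      58
2     adam        230       87   cifar      58
3      sgd        404        3      c4      81
4      sgd        136       36      c4      81
5  adagrad        337       70      c4      90
6  adagrad        488        1   cifar      90
7     adam        257       86   cifar      58
pivot: rows=opt, cols=dataset, max(lr_x1e4):
dataset  c4  cifar
opt               
adagrad  95      1
adam      0     88
sgd      36      0
add column cifar_minus_c4 = t['cifar'] - t['c4']:
dataset  c4  cifar  cifar_minus_c4
opt                               
adagrad  95      1             -94
adam      0     88              88
sgd      36      0             -36
filter rows where c4 >= 36:
dataset  c4  cifar  cifar_minus_c4
opt                               
adagrad  95      1             -94
sgd      36      0             -36
Hence -36.

-36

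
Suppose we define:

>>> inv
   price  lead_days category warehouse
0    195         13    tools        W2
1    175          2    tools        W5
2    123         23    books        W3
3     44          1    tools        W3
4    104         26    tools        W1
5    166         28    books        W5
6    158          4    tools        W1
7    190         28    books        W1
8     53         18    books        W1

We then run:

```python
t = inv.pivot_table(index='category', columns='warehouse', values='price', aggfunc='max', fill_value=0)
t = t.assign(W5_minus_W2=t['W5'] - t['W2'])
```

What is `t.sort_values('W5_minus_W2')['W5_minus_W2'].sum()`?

146

pivot: rows=category, cols=warehouse, max(price):
warehouse   W1   W2   W3   W5
category                     
books      190    0  123  166
tools      158  195   44  175
add column W5_minus_W2 = t['W5'] - t['W2']:
warehouse   W1   W2   W3   W5  W5_minus_W2
category                                  
books      190    0  123  166          166
tools      158  195   44  175          -20
sort by W5_minus_W2:
warehouse   W1   W2   W3   W5  W5_minus_W2
category                                  
tools      158  195   44  175          -20
books      190    0  123  166          166
Finally, sum of column 'W5_minus_W2' = 146.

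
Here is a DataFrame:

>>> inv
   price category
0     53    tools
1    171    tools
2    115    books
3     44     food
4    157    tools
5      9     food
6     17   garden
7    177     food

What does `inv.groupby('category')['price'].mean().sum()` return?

group by category, mean of price:
category
books     115.000000
food       76.666667
garden     17.000000
tools     127.000000
Name: price, dtype: float64

335.666666667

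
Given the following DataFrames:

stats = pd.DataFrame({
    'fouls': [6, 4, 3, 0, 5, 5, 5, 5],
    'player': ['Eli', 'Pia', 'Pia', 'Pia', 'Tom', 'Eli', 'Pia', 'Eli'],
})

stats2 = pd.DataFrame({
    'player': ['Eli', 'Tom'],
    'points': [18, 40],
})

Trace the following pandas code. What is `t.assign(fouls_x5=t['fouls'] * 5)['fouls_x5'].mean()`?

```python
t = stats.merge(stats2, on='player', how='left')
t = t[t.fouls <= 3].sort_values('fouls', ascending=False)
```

merge on 'player' (how='left') → 8 rows:
   fouls player  points
0      6    Eli    18.0
1      4    Pia     NaN
2      3    Pia     NaN
3      0    Pia     NaN
4      5    Tom    40.0
5      5    Eli    18.0
6      5    Pia     NaN
7      5    Eli    18.0
filter rows where fouls <= 3:
   fouls player  points
2      3    Pia     NaN
3      0    Pia     NaN
sort by fouls descending:
   fouls player  points
2      3    Pia     NaN
3      0    Pia     NaN
add column fouls_x5 = t['fouls'] * 5:
   fouls player  points  fouls_x5
2      3    Pia     NaN        15
3      0    Pia     NaN         0
So mean() = 7.5.

7.5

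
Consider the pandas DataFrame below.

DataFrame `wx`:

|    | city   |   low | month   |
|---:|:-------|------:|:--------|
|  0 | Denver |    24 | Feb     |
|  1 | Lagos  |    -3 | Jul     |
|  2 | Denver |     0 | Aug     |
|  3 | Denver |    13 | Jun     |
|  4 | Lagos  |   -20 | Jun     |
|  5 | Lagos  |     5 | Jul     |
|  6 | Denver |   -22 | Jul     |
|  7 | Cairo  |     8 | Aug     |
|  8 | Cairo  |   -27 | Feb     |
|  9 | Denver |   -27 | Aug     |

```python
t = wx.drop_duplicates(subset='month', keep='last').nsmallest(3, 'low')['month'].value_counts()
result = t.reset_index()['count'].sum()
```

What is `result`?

drop duplicate month (keep=last):
     city  low month
4   Lagos  -20   Jun
6  Denver  -22   Jul
8   Cairo  -27   Feb
9  Denver  -27   Aug
take 3 rows with smallest low:
     city  low month
8   Cairo  -27   Feb
9  Denver  -27   Aug
6  Denver  -22   Jul
value_counts of month:
month
Feb    1
Aug    1
Jul    1
Name: count, dtype: int64
reset_index():
  month  count
0   Feb      1
1   Aug      1
2   Jul      1
Finally, sum of column 'count' = 3.

3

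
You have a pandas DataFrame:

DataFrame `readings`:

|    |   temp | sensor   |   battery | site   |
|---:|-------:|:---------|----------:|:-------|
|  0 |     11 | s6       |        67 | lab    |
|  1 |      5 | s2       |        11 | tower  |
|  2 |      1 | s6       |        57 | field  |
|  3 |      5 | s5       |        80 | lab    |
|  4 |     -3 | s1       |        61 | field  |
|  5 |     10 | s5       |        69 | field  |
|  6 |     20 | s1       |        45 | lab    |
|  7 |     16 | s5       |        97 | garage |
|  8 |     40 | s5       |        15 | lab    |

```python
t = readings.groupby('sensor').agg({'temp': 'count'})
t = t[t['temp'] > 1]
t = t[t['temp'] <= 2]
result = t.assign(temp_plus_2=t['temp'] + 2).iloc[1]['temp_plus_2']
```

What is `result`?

4

group by sensor, count of temp:
        temp
sensor      
s1         2
s2         1
s5         4
s6         2
filter rows where temp > 1:
        temp
sensor      
s1         2
s5         4
s6         2
filter rows where temp <= 2:
        temp
sensor      
s1         2
s6         2
add column temp_plus_2 = t['temp'] + 2:
        temp  temp_plus_2
sensor                   
s1         2            4
s6         2            4
So iloc[1]['temp_plus_2'] = 4.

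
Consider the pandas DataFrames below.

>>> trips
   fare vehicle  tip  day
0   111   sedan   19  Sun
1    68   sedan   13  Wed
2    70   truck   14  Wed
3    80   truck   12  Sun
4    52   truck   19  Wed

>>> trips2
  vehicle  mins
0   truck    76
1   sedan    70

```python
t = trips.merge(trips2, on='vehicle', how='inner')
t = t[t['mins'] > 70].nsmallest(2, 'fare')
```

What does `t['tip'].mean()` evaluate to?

merge on 'vehicle' (how='inner') → 5 rows:
   fare vehicle  tip  day  mins
0   111   sedan   19  Sun    70
1    68   sedan   13  Wed    70
2    70   truck   14  Wed    76
3    80   truck   12  Sun    76
4    52   truck   19  Wed    76
filter rows where mins > 70:
   fare vehicle  tip  day  mins
2    70   truck   14  Wed    76
3    80   truck   12  Sun    76
4    52   truck   19  Wed    76
take 2 rows with smallest fare:
   fare vehicle  tip  day  mins
4    52   truck   19  Wed    76
2    70   truck   14  Wed    76
Reading off the mean of column 'tip', we get 16.5.

16.5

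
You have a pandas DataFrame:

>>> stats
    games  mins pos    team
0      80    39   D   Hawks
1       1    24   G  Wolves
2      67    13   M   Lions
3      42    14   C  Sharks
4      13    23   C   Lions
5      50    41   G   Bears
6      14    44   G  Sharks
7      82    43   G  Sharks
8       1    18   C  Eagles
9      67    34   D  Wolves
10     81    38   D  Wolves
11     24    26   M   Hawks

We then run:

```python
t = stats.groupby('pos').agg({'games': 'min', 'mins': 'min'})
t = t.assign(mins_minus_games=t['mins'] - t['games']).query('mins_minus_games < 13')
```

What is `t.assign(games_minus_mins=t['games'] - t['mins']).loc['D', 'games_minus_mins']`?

33

group by pos: min(games), min(mins):
     games  mins
pos             
C        1    14
D       67    34
G        1    24
M       24    13
add column mins_minus_games = t['mins'] - t['games']:
     games  mins  mins_minus_games
pos                               
C        1    14                13
D       67    34               -33
G        1    24                23
M       24    13               -11
filter rows where mins_minus_games < 13:
     games  mins  mins_minus_games
pos                               
D       67    34               -33
M       24    13               -11
add column games_minus_mins = t['games'] - t['mins']:
     games  mins  mins_minus_games  games_minus_mins
pos                                                 
D       67    34               -33                33
M       24    13               -11                11
Then the value at row 'D', column 'games_minus_mins': 33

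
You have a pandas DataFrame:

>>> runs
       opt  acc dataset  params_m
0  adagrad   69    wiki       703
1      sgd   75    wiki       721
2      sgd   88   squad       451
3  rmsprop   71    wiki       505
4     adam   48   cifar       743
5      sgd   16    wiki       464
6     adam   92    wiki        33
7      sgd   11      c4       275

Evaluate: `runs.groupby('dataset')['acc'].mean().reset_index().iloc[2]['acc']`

88.0

group by dataset, mean of acc:
dataset
c4       11.0
cifar    48.0
squad    88.0
wiki     64.6
Name: acc, dtype: float64
reset_index():
  dataset   acc
0      c4  11.0
1   cifar  48.0
2   squad  88.0
3    wiki  64.6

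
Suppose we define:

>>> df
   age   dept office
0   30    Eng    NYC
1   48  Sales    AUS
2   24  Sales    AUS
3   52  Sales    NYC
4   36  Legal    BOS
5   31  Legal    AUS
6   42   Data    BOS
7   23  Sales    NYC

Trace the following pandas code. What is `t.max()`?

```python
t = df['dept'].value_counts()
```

value_counts of dept:
dept
Sales    4
Legal    2
Eng      1
Data     1
Name: count, dtype: int64
The max of the resulting series is 4.

4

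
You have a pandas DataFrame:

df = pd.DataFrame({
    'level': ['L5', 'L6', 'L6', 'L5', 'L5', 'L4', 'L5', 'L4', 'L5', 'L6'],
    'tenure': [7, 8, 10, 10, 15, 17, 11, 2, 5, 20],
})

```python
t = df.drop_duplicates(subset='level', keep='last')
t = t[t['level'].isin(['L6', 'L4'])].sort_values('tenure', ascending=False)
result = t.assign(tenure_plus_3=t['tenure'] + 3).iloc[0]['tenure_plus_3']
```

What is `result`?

23

drop duplicate level (keep=last):
  level  tenure
7    L4       2
8    L5       5
9    L6      20
filter rows where level in ['L6', 'L4']:
  level  tenure
7    L4       2
9    L6      20
sort by tenure descending:
  level  tenure
9    L6      20
7    L4       2
add column tenure_plus_3 = t['tenure'] + 3:
  level  tenure  tenure_plus_3
9    L6      20             23
7    L4       2              5
The value at position 0, column 'tenure_plus_3' is 23.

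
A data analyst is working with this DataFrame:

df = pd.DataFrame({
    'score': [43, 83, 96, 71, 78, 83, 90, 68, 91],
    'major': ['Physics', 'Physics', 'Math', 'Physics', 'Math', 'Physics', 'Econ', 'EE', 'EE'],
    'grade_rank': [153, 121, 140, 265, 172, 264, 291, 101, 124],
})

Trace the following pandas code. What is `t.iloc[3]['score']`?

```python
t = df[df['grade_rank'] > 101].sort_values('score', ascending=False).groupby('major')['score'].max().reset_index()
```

83

filter rows where grade_rank > 101:
   score    major  grade_rank
0     43  Physics         153
1     83  Physics         121
2     96     Math         140
3     71  Physics         265
4     78     Math         172
5     83  Physics         264
6     90     Econ         291
8     91       EE         124
sort by score descending:
   score    major  grade_rank
2     96     Math         140
8     91       EE         124
6     90     Econ         291
1     83  Physics         121
5     83  Physics         264
4     78     Math         172
3     71  Physics         265
0     43  Physics         153
group by major, max of score:
major
EE         91
Econ       90
Math       96
Physics    83
Name: score, dtype: int64
reset_index():
     major  score
0       EE     91
1     Econ     90
2     Math     96
3  Physics     83
Taking the value at position 3, column 'score' gives 83.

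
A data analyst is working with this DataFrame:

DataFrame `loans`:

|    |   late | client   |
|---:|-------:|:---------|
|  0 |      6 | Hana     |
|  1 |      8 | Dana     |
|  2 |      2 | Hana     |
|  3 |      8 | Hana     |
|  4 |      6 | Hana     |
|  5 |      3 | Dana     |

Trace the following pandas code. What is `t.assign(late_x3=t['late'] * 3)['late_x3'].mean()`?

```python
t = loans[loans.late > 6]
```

filter rows where late > 6:
   late client
1     8   Dana
3     8   Hana
add column late_x3 = t['late'] * 3:
   late client  late_x3
1     8   Dana       24
3     8   Hana       24
So mean() = 24.0.

24.0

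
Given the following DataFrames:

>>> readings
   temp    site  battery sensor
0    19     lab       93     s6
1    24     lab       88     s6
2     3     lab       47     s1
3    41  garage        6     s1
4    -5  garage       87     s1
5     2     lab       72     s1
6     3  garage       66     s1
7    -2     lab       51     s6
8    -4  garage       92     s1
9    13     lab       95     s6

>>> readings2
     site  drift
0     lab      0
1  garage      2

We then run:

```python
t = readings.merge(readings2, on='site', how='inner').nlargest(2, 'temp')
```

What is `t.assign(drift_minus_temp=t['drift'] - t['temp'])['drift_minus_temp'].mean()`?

-31.5

merge on 'site' (how='inner') → 10 rows:
   temp    site  battery sensor  drift
0    19     lab       93     s6      0
1    24     lab       88     s6      0
2     3     lab       47     s1      0
3    41  garage        6     s1      2
4    -5  garage       87     s1      2
5     2     lab       72     s1      0
6     3  garage       66     s1      2
7    -2     lab       51     s6      0
8    -4  garage       92     s1      2
9    13     lab       95     s6      0
take 2 rows with largest temp:
   temp    site  battery sensor  drift
3    41  garage        6     s1      2
1    24     lab       88     s6      0
add column drift_minus_temp = t['drift'] - t['temp']:
   temp    site  battery sensor  drift  drift_minus_temp
3    41  garage        6     s1      2               -39
1    24     lab       88     s6      0               -24
Finally, mean of column 'drift_minus_temp' = -31.5.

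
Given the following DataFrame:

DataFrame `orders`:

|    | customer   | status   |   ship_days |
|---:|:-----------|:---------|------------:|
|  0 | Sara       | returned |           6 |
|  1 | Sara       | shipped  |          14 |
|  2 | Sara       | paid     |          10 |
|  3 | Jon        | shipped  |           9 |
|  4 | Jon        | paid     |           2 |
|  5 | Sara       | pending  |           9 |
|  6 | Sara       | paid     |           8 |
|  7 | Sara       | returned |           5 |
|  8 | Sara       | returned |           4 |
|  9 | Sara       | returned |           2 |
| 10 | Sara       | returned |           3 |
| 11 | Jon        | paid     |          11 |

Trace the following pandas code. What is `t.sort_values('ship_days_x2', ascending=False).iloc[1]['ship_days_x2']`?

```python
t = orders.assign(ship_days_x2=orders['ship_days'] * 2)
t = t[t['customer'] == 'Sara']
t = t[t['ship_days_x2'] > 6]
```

20

add column ship_days_x2 = orders['ship_days'] * 2:
   customer    status  ship_days  ship_days_x2
0      Sara  returned          6            12
1      Sara   shipped         14            28
2      Sara      paid         10            20
3       Jon   shipped          9            18
4       Jon      paid          2             4
5      Sara   pending          9            18
6      Sara      paid          8            16
7      Sara  returned          5            10
8      Sara  returned          4             8
9      Sara  returned          2             4
10     Sara  returned          3             6
11      Jon      paid         11            22
filter rows where customer == 'Sara':
   customer    status  ship_days  ship_days_x2
0      Sara  returned          6            12
1      Sara   shipped         14            28
2      Sara      paid         10            20
5      Sara   pending          9            18
6      Sara      paid          8            16
7      Sara  returned          5            10
8      Sara  returned          4             8
9      Sara  returned          2             4
10     Sara  returned          3             6
filter rows where ship_days_x2 > 6:
  customer    status  ship_days  ship_days_x2
0     Sara  returned          6            12
1     Sara   shipped         14            28
2     Sara      paid         10            20
5     Sara   pending          9            18
6     Sara      paid          8            16
7     Sara  returned          5            10
8     Sara  returned          4             8
sort by ship_days_x2 descending:
  customer    status  ship_days  ship_days_x2
1     Sara   shipped         14            28
2     Sara      paid         10            20
5     Sara   pending          9            18
6     Sara      paid          8            16
0     Sara  returned          6            12
7     Sara  returned          5            10
8     Sara  returned          4             8
The value at position 1, column 'ship_days_x2' is 20.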